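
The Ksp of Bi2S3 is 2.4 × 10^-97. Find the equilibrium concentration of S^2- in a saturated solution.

[S^2-] = 5.6 × 10^-20 M

Bi2S3(s) ⇌ 2 Bi^3+(aq) + 3 S^2-(aq)
Ksp = [Bi^3+]^2[S^2-]^3
For each mole of Bi2S3 that dissolves: [Bi^3+] = 2s, [S^2-] = 3s.
So Ksp = (2s)^2 × (3s)^3 = 108s^5
s = (2.4 × 10^-97 / 108)^(1/5) = 1.86 × 10^-20 M
[S^2-] = 3s = 5.6 x 10^-20 M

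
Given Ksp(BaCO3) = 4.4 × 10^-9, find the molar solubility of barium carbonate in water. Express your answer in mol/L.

BaCO3(s) ⇌ Ba^2+(aq) + CO3^2-(aq)
Ksp = [Ba^2+][CO3^2-]
If s mol/L of BaCO3 dissolves, [Ba^2+] = s and [CO3^2-] = s.
Ksp = (s)(s) = s^2
s = √(4.4 × 10^-9) = 6.6 × 10^-5 M

6.6 × 10^-5 M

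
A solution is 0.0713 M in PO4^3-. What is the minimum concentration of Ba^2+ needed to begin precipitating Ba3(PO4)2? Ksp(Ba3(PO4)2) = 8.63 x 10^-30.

[Ba^2+] ≈ 1.19e-9 M

Ba3(PO4)2(s) ⇌ 3 Ba^2+(aq) + 2 PO4^3-(aq)
Ksp = [Ba^2+]^3[PO4^3-]^2
Precipitation begins when Q = Ksp. With [PO4^3-] = 0.0713 M:
8.63 x 10^-30 = (0.0713)^2 × [Ba^2+]^3
[Ba^2+] = (8.63 x 10^-30 / 5.084 x 10^-3)^(1/3) = 1.19 × 10^-9 M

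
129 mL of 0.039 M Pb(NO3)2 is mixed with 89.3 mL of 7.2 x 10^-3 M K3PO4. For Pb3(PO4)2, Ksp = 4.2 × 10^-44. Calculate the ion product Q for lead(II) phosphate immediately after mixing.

Total volume = 129 + 89.3 = 218.3 mL.
[Pb^2+] = 3.9 × 10^-2 × (129/218.3) = 2.30 × 10^-2 M
[PO4^3-] = 7.2 x 10^-3 × (89.3/218.3) = 2.95 x 10^-3 M
Pb3(PO4)2(s) ⇌ 3 Pb^2+(aq) + 2 PO4^3-(aq), so Q = [Pb^2+]^3[PO4^3-]^2
Q = (2.30 × 10^-2)^3(2.95 × 10^-3)^2 = 1.1 x 10^-10
Q > Ksp, so Pb3(PO4)2 will precipitate.

Q ≈ 1.1 × 10^-10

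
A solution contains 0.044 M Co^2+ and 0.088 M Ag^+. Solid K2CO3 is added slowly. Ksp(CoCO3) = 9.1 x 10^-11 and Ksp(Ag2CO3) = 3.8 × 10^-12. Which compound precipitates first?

Each salt begins to precipitate when Q = Ksp, i.e. when [CO3^2-] reaches its threshold.
For CoCO3: 9.1 x 10^-11 = 0.044 × [CO3^2-]  ⇒  [CO3^2-] = 2.1 × 10^-9 M.
For Ag2CO3: 3.8 × 10^-12 = (0.088)^2 × [CO3^2-]  ⇒  [CO3^2-] = 4.9 × 10^-10 M.
The salt with the lower threshold [CO3^2-] precipitates first: Ag2CO3.

Ag2CO3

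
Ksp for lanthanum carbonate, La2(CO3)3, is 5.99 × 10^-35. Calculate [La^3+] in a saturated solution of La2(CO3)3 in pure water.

La2(CO3)3(s) <=> 2 La^3+(aq) + 3 CO3^2-(aq)
Ksp = [La^3+]^2[CO3^2-]^3
With molar solubility s: [La^3+] = 2s, [CO3^2-] = 3s.
Substituting: Ksp = (2s)^2(3s)^3 = 108s^5
Solving, s = (5.99 × 10^-35/108)^(1/5) = 5.608 × 10^-8 M
[La^3+] = 2s = 1.12 × 10^-7 M

[La^3+] = 1.12e-7 M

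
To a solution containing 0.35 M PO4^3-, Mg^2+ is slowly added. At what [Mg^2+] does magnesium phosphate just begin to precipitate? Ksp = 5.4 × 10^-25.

Mg3(PO4)2(s) <=> 3 Mg^2+(aq) + 2 PO4^3-(aq)
Ksp = [Mg^2+]^3[PO4^3-]^2
Precipitation begins when Q = Ksp. With [PO4^3-] = 0.35 M:
5.4 × 10^-25 = (0.35)^2 × [Mg^2+]^3
[Mg^2+] = (5.4 × 10^-25 / 1.23 × 10^-1)^(1/3) = 1.6 × 10^-8 M

[Mg^2+] ≈ 1.6 x 10^-8 M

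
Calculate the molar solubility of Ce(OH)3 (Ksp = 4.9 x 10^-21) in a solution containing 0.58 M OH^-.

Ce(OH)3(s) <=> Ce^3+ + 3 OH^-
Ksp = [Ce^3+][OH^-]^3
If s mol/L dissolves here, [Ce^3+] = s, [OH^-] = 0.58 + 3s ≈ 0.58 (since the OH^- already present dominates).
Ksp ≈ s × (0.58)^3
s = 2.5 x 10^-20 M
Check: 3s = 7.5 x 10^-20 ≪ 0.58, so the approximation is valid.

s = 2.5 × 10^-20 M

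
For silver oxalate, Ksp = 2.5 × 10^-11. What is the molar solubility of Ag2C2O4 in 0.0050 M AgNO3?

s ≈ 1.0e-6 M

Ag2C2O4(s) <=> 2 Ag^+(aq) + C2O4^2-(aq)
Ksp = [Ag^+]^2[C2O4^2-]
If s mol/L dissolves here, [Ag^+] = 0.0050 + 2s ≈ 0.0050, [C2O4^2-] = s (since Ag^+ from AgNO3 dominates).
Ksp ≈ (0.0050)^2 × s
s = 1.0 x 10^-6 M
Check: 2s = 2.0 × 10^-6 ≪ 0.0050, so the approximation is valid.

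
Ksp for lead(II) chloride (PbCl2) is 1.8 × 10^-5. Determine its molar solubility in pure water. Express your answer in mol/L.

1.7e-2 M

PbCl2(s) ⇌ Pb^2+ + 2 Cl^-
Ksp = [Pb^2+][Cl^-]^2
If s mol/L of PbCl2 dissolves, [Pb^2+] = s and [Cl^-] = 2s.
Ksp = s(2s)^2 = 4s^3
s^3 = 1.8 × 10^-5 / 4, so s = 1.7 × 10^-2 M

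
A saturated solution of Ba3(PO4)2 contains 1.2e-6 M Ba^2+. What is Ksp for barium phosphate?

Ba3(PO4)2(s) ⇌ 3 Ba^2+ + 2 PO4^3-
Stoichiometry gives [PO4^3-] = (2/3)[Ba^2+] = 8.00 × 10^-7 M.
Ksp = [Ba^2+]^3[PO4^3-]^2
Ksp = (1.2 × 10^-6)^3 × (8.00 × 10^-7)^2 = 1.1 x 10^-30

Ksp = 1.1 × 10^-30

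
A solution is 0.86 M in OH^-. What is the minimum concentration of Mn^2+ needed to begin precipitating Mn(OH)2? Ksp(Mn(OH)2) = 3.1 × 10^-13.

Mn(OH)2(s) ⇌ Mn^2+(aq) + 2 OH^-(aq)
Ksp = [Mn^2+][OH^-]^2
Precipitation begins when Q = Ksp. With [OH^-] = 0.86 M:
3.1 × 10^-13 = (0.86)^2 × [Mn^2+]
[Mn^2+] = (3.1 × 10^-13 / 7.40 × 10^-1) = 4.2 × 10^-13 M

[Mn^2+] = 4.2 x 10^-13 M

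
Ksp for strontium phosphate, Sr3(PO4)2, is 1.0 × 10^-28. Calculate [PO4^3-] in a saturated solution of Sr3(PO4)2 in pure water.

2.0e-6 M

Sr3(PO4)2(s) ⇌ 3 Sr^2+(aq) + 2 PO4^3-(aq)
Ksp = [Sr^2+]^3[PO4^3-]^2
With molar solubility s: [Sr^2+] = 3s, [PO4^3-] = 2s.
So Ksp = (3s)^3 × (2s)^2 = 108s^5
Solving, s = (1.0 × 10^-28/108)^(1/5) = 9.85 × 10^-7 M
[PO4^3-] = 2s = 2.0 x 10^-6 M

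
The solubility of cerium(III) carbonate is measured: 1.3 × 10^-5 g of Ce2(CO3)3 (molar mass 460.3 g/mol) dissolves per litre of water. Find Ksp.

Ksp = 1.9 x 10^-36

Molar solubility s = (1.3 x 10^-5 g/L) / (460.3 g/mol) = 2.82 × 10^-8 M.
Ce2(CO3)3(s) ⇌ 2 Ce^3+(aq) + 3 CO3^2-(aq)
If s mol/L of Ce2(CO3)3 dissolves, [Ce^3+] = 2s and [CO3^2-] = 3s.
Ksp = [Ce^3+]^2[CO3^2-]^3
Substituting: Ksp = (2s)^2(3s)^3 = 108s^5
Ksp = 108 × (2.82 × 10^-8)^5 = 1.9 × 10^-36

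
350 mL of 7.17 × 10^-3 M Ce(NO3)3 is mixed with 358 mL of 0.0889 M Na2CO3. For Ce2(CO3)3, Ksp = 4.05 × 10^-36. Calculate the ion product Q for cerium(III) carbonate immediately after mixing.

Total volume = 350 + 358 = 708 mL.
[Ce^3+] = 7.17 × 10^-3 × (350/708) = 3.544 x 10^-3 M
[CO3^2-] = 8.89 x 10^-2 × (358/708) = 4.495 × 10^-2 M
Ce2(CO3)3(s) ⇌ 2 Ce^3+(aq) + 3 CO3^2-(aq), so Q = [Ce^3+]^2[CO3^2-]^3
Q = (3.544 x 10^-3)^2(4.495 x 10^-2)^3 = 1.14 × 10^-9
Q > Ksp, so Ce2(CO3)3 will precipitate.

Q = 1.14 × 10^-9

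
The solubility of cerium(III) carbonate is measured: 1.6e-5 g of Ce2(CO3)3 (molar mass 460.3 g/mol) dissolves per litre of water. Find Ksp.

Ksp = 5.5e-36

Molar solubility s = (1.6 × 10^-5 g/L) / (460.3 g/mol) = 3.48 x 10^-8 M.
Ce2(CO3)3(s) ⇌ 2 Ce^3+(aq) + 3 CO3^2-(aq)
If s mol/L of Ce2(CO3)3 dissolves, [Ce^3+] = 2s and [CO3^2-] = 3s.
Ksp = [Ce^3+]^2[CO3^2-]^3
Ksp = (2s)^2(3s)^3 = 108s^5
With s = 3.48 × 10^-8: Ksp = 5.5 × 10^-36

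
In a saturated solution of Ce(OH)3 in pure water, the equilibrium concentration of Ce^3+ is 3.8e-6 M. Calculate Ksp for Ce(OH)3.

Ce(OH)3(s) <=> Ce^3+ + 3 OH^-
Stoichiometry gives [OH^-] = (3/1)[Ce^3+] = 1.14 × 10^-5 M.
Ksp = [Ce^3+][OH^-]^3
Ksp = 3.8 x 10^-6 × (1.14 × 10^-5)^3 = 5.6 × 10^-21

Ksp ≈ 5.6 × 10^-21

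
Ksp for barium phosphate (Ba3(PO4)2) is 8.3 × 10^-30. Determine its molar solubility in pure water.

Ba3(PO4)2(s) ⇌ 3 Ba^2+ + 2 PO4^3-
Ksp = [Ba^2+]^3[PO4^3-]^2
With molar solubility s: [Ba^2+] = 3s, [PO4^3-] = 2s.
Substituting: Ksp = (3s)^3(2s)^2 = 108s^5
Solving, s = (8.3 × 10^-30/108)^(1/5) = 6.0 × 10^-7 M

s ≈ 6.0 x 10^-7 M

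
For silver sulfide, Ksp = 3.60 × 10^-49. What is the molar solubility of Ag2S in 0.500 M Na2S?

Ag2S(s) <=> 2 Ag^+(aq) + S^2-(aq)
Ksp = [Ag^+]^2[S^2-]
If s mol/L dissolves here, [Ag^+] = 2s, [S^2-] = 0.500 + s ≈ 0.500 (since S^2- from Na2S dominates).
Ksp ≈ (2s)^2 × 0.500
s = 4.24 × 10^-25 M
Check: s = 4.2 × 10^-25 ≪ 0.500, so the approximation is valid.

4.24 × 10^-25 M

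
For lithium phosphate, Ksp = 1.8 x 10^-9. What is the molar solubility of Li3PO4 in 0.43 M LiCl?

s ≈ 2.3 × 10^-8 M

Li3PO4(s) ⇌ 3 Li^+(aq) + PO4^3-(aq)
Ksp = [Li^+]^3[PO4^3-]
Let s be the molar solubility in this solution. [Li^+] = 0.43 + 3s ≈ 0.43, [PO4^3-] = s (since Li^+ from LiCl dominates).
Ksp ≈ (0.43)^3 × s
s = 2.3 x 10^-8 M
Check: 3s = 6.8 × 10^-8 ≪ 0.43, so the approximation is valid.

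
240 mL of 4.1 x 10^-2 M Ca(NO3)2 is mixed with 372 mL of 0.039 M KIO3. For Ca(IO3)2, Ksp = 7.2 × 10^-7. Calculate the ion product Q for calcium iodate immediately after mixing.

Total volume = 240 + 372 = 612 mL.
[Ca^2+] = 4.1 x 10^-2 × (240/612) = 1.61 x 10^-2 M
[IO3^-] = 3.9 × 10^-2 × (372/612) = 2.37 × 10^-2 M
Ca(IO3)2(s) <=> Ca^2+(aq) + 2 IO3^-(aq), so Q = [Ca^2+][IO3^-]^2
Q = (1.61 x 10^-2)(2.37 × 10^-2)^2 = 9.0 × 10^-6
Q > Ksp, so Ca(IO3)2 will precipitate.

9.0 x 10^-6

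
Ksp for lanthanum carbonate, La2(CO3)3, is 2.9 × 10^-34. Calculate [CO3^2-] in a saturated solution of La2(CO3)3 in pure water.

La2(CO3)3(s) ⇌ 2 La^3+(aq) + 3 CO3^2-(aq)
Ksp = [La^3+]^2[CO3^2-]^3
With molar solubility s: [La^3+] = 2s, [CO3^2-] = 3s.
Substituting: Ksp = (2s)^2(3s)^3 = 108s^5
s = (2.9 × 10^-34 / 108)^(1/5) = 7.69 x 10^-8 M
[CO3^2-] = 3s = 2.3 x 10^-7 M

[CO3^2-] ≈ 2.3 x 10^-7 M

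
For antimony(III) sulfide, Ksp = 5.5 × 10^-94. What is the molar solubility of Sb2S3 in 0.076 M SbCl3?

Sb2S3(s) ⇌ 2 Sb^3+ + 3 S^2-
Ksp = [Sb^3+]^2[S^2-]^3
Let s be the molar solubility in this solution. [Sb^3+] = 0.076 + 2s ≈ 0.076, [S^2-] = 3s (common-ion effect: Sb^3+ is already 0.076 M).
Ksp ≈ (0.076)^2 × (3s)^3
s = 1.5 x 10^-31 M
Check: 2s = 3.0 x 10^-31 ≪ 0.076, so the approximation is valid.

s = 1.5 x 10^-31 M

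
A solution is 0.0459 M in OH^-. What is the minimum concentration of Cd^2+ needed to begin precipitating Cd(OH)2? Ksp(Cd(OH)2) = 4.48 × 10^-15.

[Cd^2+] ≈ 2.13 × 10^-12 M

Cd(OH)2(s) ⇌ Cd^2+(aq) + 2 OH^-(aq)
Ksp = [Cd^2+][OH^-]^2
Precipitation begins when Q = Ksp. With [OH^-] = 0.0459 M:
4.48 × 10^-15 = (0.0459)^2 × [Cd^2+]
[Cd^2+] = (4.48 × 10^-15 / 2.107 × 10^-3) = 2.13 x 10^-12 M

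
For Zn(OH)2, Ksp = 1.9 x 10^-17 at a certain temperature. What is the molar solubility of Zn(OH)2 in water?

s = 1.7 x 10^-6 M

Zn(OH)2(s) ⇌ Zn^2+ + 2 OH^-
Ksp = [Zn^2+][OH^-]^2
If s mol/L of Zn(OH)2 dissolves, [Zn^2+] = s and [OH^-] = 2s.
Ksp = s(2s)^2 = 4s^3
s = (1.9 x 10^-17 / 4)^(1/3) = 1.7 × 10^-6 M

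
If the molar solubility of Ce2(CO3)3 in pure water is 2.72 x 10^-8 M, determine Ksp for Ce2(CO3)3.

1.61 × 10^-36

Ce2(CO3)3(s) ⇌ 2 Ce^3+(aq) + 3 CO3^2-(aq)
If s mol/L of Ce2(CO3)3 dissolves, [Ce^3+] = 2s and [CO3^2-] = 3s.
Ksp = [Ce^3+]^2[CO3^2-]^3
Substituting: Ksp = (2s)^2(3s)^3 = 108s^5
With s = 2.72 × 10^-8: Ksp = 1.61 × 10^-36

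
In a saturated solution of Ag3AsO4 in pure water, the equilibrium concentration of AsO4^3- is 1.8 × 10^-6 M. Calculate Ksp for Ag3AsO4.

Ag3AsO4(s) ⇌ 3 Ag^+ + AsO4^3-
Stoichiometry gives [Ag^+] = (3/1)[AsO4^3-] = 5.40 × 10^-6 M.
Ksp = [Ag^+]^3[AsO4^3-]
Ksp = (5.40 × 10^-6)^3 × 1.8 x 10^-6 = 2.8 × 10^-22

Ksp = 2.8 × 10^-22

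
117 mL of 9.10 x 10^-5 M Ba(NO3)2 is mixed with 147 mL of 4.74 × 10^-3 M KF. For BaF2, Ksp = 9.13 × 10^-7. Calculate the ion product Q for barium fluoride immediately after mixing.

Q ≈ 2.81 × 10^-10

Total volume = 117 + 147 = 264 mL.
[Ba^2+] = 9.10 × 10^-5 × (117/264) = 4.033 × 10^-5 M
[F^-] = 4.74 x 10^-3 × (147/264) = 2.639 × 10^-3 M
BaF2(s) ⇌ Ba^2+ + 2 F^-, so Q = [Ba^2+][F^-]^2
Q = (4.033 x 10^-5)(2.639 × 10^-3)^2 = 2.81 x 10^-10
Q < Ksp, so no precipitate of BaF2 forms.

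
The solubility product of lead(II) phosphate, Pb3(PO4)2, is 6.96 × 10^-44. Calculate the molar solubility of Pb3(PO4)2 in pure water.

Pb3(PO4)2(s) ⇌ 3 Pb^2+ + 2 PO4^3-
Ksp = [Pb^2+]^3[PO4^3-]^2
For each mole of Pb3(PO4)2 that dissolves: [Pb^2+] = 3s, [PO4^3-] = 2s.
So Ksp = (3s)^3 × (2s)^2 = 108s^5
s = (6.96 × 10^-44 / 108)^(1/5) = 9.16 x 10^-10 M

s ≈ 9.16 × 10^-10 M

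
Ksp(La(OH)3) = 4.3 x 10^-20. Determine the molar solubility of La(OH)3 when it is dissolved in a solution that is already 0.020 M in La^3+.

La(OH)3(s) ⇌ La^3+(aq) + 3 OH^-(aq)
Ksp = [La^3+][OH^-]^3
Let s = moles of La(OH)3 that dissolve per litre. [La^3+] = 0.020 + s ≈ 0.020, [OH^-] = 3s (common-ion effect: La^3+ is already 0.020 M).
Ksp ≈ 0.020 × (3s)^3
s = 4.3 × 10^-7 M
Check: s = 4.3 × 10^-7 ≪ 0.020, so the approximation is valid.

4.3 x 10^-7 M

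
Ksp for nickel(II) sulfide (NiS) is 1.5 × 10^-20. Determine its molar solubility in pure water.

s ≈ 1.2 × 10^-10 M

NiS(s) ⇌ Ni^2+(aq) + S^2-(aq)
Ksp = [Ni^2+][S^2-]
With molar solubility s: [Ni^2+] = s, [S^2-] = s.
Ksp = (s)(s) = s^2
s = √(1.5 × 10^-20) = 1.2 × 10^-10 M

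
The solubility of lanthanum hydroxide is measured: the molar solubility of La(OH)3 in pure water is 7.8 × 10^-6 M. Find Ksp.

Ksp ≈ 1.0 × 10^-19

La(OH)3(s) ⇌ La^3+(aq) + 3 OH^-(aq)
With molar solubility s: [La^3+] = s, [OH^-] = 3s.
Ksp = [La^3+][OH^-]^3
Substituting: Ksp = s(3s)^3 = 27s^4
With s = 7.8 x 10^-6: Ksp = 1.0 × 10^-19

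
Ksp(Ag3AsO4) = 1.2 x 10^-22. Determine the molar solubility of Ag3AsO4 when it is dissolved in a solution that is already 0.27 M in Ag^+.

s ≈ 6.1 x 10^-21 M

Ag3AsO4(s) ⇌ 3 Ag^+(aq) + AsO4^3-(aq)
Ksp = [Ag^+]^3[AsO4^3-]
If s mol/L dissolves here, [Ag^+] = 0.27 + 3s ≈ 0.27, [AsO4^3-] = s (since the Ag^+ already present dominates).
Ksp ≈ (0.27)^3 × s
s = 6.1 × 10^-21 M
Check: 3s = 1.8 x 10^-20 ≪ 0.27, so the approximation is valid.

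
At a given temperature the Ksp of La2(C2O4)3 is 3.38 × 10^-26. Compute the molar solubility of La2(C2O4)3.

s = 3.16 × 10^-6 M

La2(C2O4)3(s) ⇌ 2 La^3+ + 3 C2O4^2-
Ksp = [La^3+]^2[C2O4^2-]^3
Let s = molar solubility. Then [La^3+] = 2s and [C2O4^2-] = 3s.
So Ksp = (2s)^2 × (3s)^3 = 108s^5
Solving, s = (3.38 × 10^-26/108)^(1/5) = 3.16 × 10^-6 M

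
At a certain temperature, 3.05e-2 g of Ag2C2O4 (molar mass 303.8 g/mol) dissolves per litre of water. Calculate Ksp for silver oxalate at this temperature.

Molar solubility s = (3.05 x 10^-2 g/L) / (303.8 g/mol) = 1.004 x 10^-4 M.
Ag2C2O4(s) ⇌ 2 Ag^+(aq) + C2O4^2-(aq)
For each mole of Ag2C2O4 that dissolves: [Ag^+] = 2s, [C2O4^2-] = s.
Ksp = [Ag^+]^2[C2O4^2-]
So Ksp = (2s)^2 × s = 4s^3
With s = 1.004 × 10^-4: Ksp = 4.05 × 10^-12

4.05e-12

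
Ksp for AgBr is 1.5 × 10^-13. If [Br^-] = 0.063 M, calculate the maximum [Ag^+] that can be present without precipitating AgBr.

[Ag^+] ≈ 2.4e-12 M

AgBr(s) <=> Ag^+ + Br^-
Ksp = [Ag^+][Br^-]
Precipitation begins when Q = Ksp. With [Br^-] = 0.063 M:
1.5 × 10^-13 = (0.063) × [Ag^+]
[Ag^+] = (1.5 × 10^-13 / 6.3 × 10^-2) = 2.4 × 10^-12 M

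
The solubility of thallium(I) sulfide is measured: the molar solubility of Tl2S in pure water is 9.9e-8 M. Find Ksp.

Ksp ≈ 3.9e-21

Tl2S(s) ⇌ 2 Tl^+ + S^2-
For each mole of Tl2S that dissolves: [Tl^+] = 2s, [S^2-] = s.
Ksp = [Tl^+]^2[S^2-]
So Ksp = (2s)^2 × s = 4s^3
Ksp = 4 × (9.9 x 10^-8)^3 = 3.9 x 10^-21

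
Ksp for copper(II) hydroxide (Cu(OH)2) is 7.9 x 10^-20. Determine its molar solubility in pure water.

Cu(OH)2(s) <=> Cu^2+ + 2 OH^-
Ksp = [Cu^2+][OH^-]^2
If s mol/L of Cu(OH)2 dissolves, [Cu^2+] = s and [OH^-] = 2s.
Ksp = s(2s)^2 = 4s^3
s = (7.9 x 10^-20 / 4)^(1/3) = 2.7 x 10^-7 M

s ≈ 2.7 x 10^-7 M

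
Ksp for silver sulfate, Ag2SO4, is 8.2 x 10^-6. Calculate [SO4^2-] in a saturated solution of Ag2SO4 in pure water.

0.013 M

Ag2SO4(s) ⇌ 2 Ag^+ + SO4^2-
Ksp = [Ag^+]^2[SO4^2-]
With molar solubility s: [Ag^+] = 2s, [SO4^2-] = s.
Ksp = (2s)^2s = 4s^3
s^3 = 8.2 x 10^-6 / 4, so s = 1.27 × 10^-2 M
[SO4^2-] = s = 1.3 × 10^-2 M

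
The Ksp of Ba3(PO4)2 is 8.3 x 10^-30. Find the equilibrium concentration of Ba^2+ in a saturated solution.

1.8e-6 M

Ba3(PO4)2(s) ⇌ 3 Ba^2+ + 2 PO4^3-
Ksp = [Ba^2+]^3[PO4^3-]^2
If s mol/L of Ba3(PO4)2 dissolves, [Ba^2+] = 3s and [PO4^3-] = 2s.
So Ksp = (3s)^3 × (2s)^2 = 108s^5
s^5 = 8.3 x 10^-30 / 108, so s = 5.99 × 10^-7 M
[Ba^2+] = 3s = 1.8 × 10^-6 M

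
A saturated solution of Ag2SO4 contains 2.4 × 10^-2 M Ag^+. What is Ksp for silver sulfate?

Ag2SO4(s) ⇌ 2 Ag^+ + SO4^2-
Stoichiometry gives [SO4^2-] = (1/2)[Ag^+] = 1.20 × 10^-2 M.
Ksp = [Ag^+]^2[SO4^2-]
Ksp = (2.4 × 10^-2)^2 × 1.20 x 10^-2 = 6.9 x 10^-6

6.9e-6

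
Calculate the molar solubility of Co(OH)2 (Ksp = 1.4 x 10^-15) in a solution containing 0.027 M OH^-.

Co(OH)2(s) ⇌ Co^2+(aq) + 2 OH^-(aq)
Ksp = [Co^2+][OH^-]^2
If s mol/L dissolves here, [Co^2+] = s, [OH^-] = 0.027 + 2s ≈ 0.027 (since the OH^- already present dominates).
Ksp ≈ s × (0.027)^2
s = 1.9 x 10^-12 M
Check: 2s = 3.8 × 10^-12 ≪ 0.027, so the approximation is valid.

s = 1.9 × 10^-12 M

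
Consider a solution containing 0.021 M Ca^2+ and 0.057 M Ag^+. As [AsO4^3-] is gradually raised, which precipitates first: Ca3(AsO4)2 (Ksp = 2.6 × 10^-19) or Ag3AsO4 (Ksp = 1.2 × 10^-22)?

Ag3AsO4

Precipitation of each salt starts when its ion product equals its Ksp.
For Ca3(AsO4)2: 2.6 × 10^-19 = (0.021)^3 × [AsO4^3-]^2  ⇒  [AsO4^3-] = 1.7 x 10^-7 M.
For Ag3AsO4: 1.2 × 10^-22 = (0.057)^3 × [AsO4^3-]  ⇒  [AsO4^3-] = 6.5 x 10^-19 M.
The salt with the lower threshold [AsO4^3-] precipitates first: Ag3AsO4.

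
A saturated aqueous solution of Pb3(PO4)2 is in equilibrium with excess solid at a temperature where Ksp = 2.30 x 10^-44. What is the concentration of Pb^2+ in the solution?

2.20 × 10^-9 M

Pb3(PO4)2(s) ⇌ 3 Pb^2+(aq) + 2 PO4^3-(aq)
Ksp = [Pb^2+]^3[PO4^3-]^2
If s mol/L of Pb3(PO4)2 dissolves, [Pb^2+] = 3s and [PO4^3-] = 2s.
Ksp = (3s)^3(2s)^2 = 108s^5
Solving, s = (2.30 x 10^-44/108)^(1/5) = 7.339 × 10^-10 M
[Pb^2+] = 3s = 2.20 × 10^-9 M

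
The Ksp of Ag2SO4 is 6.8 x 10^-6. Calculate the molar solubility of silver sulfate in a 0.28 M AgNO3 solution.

Ag2SO4(s) ⇌ 2 Ag^+ + SO4^2-
Ksp = [Ag^+]^2[SO4^2-]
Let s be the molar solubility in this solution. [Ag^+] = 0.28 + 2s ≈ 0.28, [SO4^2-] = s (common-ion effect: Ag^+ is already 0.28 M).
Ksp ≈ (0.28)^2 × s
s = 8.7 × 10^-5 M
Check: 2s = 1.7 x 10^-4 ≪ 0.28, so the approximation is valid.

8.7 × 10^-5 M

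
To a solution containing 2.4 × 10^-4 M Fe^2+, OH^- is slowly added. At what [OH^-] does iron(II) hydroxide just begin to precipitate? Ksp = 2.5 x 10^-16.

1.0 x 10^-6 M

Fe(OH)2(s) ⇌ Fe^2+(aq) + 2 OH^-(aq)
Ksp = [Fe^2+][OH^-]^2
Precipitation begins when Q = Ksp. With [Fe^2+] = 2.4 × 10^-4 M:
2.5 x 10^-16 = (2.4 × 10^-4) × [OH^-]^2
[OH^-] = (2.5 x 10^-16 / 2.4 × 10^-4)^(1/2) = 1.0 x 10^-6 M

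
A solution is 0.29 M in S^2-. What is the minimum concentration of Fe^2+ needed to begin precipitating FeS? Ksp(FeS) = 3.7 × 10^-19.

[Fe^2+] = 1.3 x 10^-18 M

FeS(s) ⇌ Fe^2+(aq) + S^2-(aq)
Ksp = [Fe^2+][S^2-]
Precipitation begins when Q = Ksp. With [S^2-] = 0.29 M:
3.7 × 10^-19 = (0.29) × [Fe^2+]
[Fe^2+] = (3.7 × 10^-19 / 2.9 × 10^-1) = 1.3 × 10^-18 M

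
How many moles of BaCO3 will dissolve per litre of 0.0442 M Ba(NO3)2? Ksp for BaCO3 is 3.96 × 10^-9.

BaCO3(s) <=> Ba^2+ + CO3^2-
Ksp = [Ba^2+][CO3^2-]
If s mol/L dissolves here, [Ba^2+] = 0.0442 + s ≈ 0.0442, [CO3^2-] = s (Ksp is small, so little additional dissolves).
Ksp ≈ 0.0442 × s
s = 8.96 x 10^-8 M
Check: s = 9.0 × 10^-8 ≪ 0.0442, so the approximation is valid.

s = 8.96 × 10^-8 M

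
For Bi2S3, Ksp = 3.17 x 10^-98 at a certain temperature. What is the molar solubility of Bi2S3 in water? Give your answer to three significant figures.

Bi2S3(s) ⇌ 2 Bi^3+(aq) + 3 S^2-(aq)
Ksp = [Bi^3+]^2[S^2-]^3
Let s = molar solubility. Then [Bi^3+] = 2s and [S^2-] = 3s.
Ksp = (2s)^2(3s)^3 = 108s^5
Solving, s = (3.17 x 10^-98/108)^(1/5) = 1.24 × 10^-20 M

1.24 × 10^-20 M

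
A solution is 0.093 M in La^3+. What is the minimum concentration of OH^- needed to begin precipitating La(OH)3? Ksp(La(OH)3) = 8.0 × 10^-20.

La(OH)3(s) ⇌ La^3+(aq) + 3 OH^-(aq)
Ksp = [La^3+][OH^-]^3
Precipitation begins when Q = Ksp. With [La^3+] = 0.093 M:
8.0 × 10^-20 = (0.093) × [OH^-]^3
[OH^-] = (8.0 × 10^-20 / 9.3 × 10^-2)^(1/3) = 9.5 x 10^-7 M

9.5e-7 M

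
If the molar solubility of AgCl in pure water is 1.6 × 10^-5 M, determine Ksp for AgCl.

AgCl(s) ⇌ Ag^+ + Cl^-
If s mol/L of AgCl dissolves, [Ag^+] = s and [Cl^-] = s.
Ksp = [Ag^+][Cl^-]
Ksp = s × s = s^2
With s = 1.6 × 10^-5: Ksp = 2.6 × 10^-10

2.6 × 10^-10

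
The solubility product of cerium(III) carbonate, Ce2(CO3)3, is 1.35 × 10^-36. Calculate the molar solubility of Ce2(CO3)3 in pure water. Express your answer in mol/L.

2.63 × 10^-8 M

Ce2(CO3)3(s) ⇌ 2 Ce^3+ + 3 CO3^2-
Ksp = [Ce^3+]^2[CO3^2-]^3
With molar solubility s: [Ce^3+] = 2s, [CO3^2-] = 3s.
Substituting: Ksp = (2s)^2(3s)^3 = 108s^5
Solving, s = (1.35 × 10^-36/108)^(1/5) = 2.63 x 10^-8 M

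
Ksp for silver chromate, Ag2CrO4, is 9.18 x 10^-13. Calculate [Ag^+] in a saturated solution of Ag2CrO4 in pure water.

Ag2CrO4(s) <=> 2 Ag^+ + CrO4^2-
Ksp = [Ag^+]^2[CrO4^2-]
For each mole of Ag2CrO4 that dissolves: [Ag^+] = 2s, [CrO4^2-] = s.
So Ksp = (2s)^2 × s = 4s^3
s = (9.18 x 10^-13 / 4)^(1/3) = 6.122 × 10^-5 M
[Ag^+] = 2s = 1.22 × 10^-4 M

[Ag^+] = 1.22 × 10^-4 M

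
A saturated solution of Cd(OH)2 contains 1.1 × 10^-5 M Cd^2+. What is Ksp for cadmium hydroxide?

Ksp ≈ 5.3e-15

Cd(OH)2(s) ⇌ Cd^2+(aq) + 2 OH^-(aq)
Stoichiometry gives [OH^-] = (2/1)[Cd^2+] = 2.20 × 10^-5 M.
Ksp = [Cd^2+][OH^-]^2
Ksp = 1.1 × 10^-5 × (2.20 × 10^-5)^2 = 5.3 x 10^-15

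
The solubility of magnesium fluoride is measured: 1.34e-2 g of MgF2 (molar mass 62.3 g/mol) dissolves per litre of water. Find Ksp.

Molar solubility s = (1.34 × 10^-2 g/L) / (62.3 g/mol) = 2.151 x 10^-4 M.
MgF2(s) ⇌ Mg^2+(aq) + 2 F^-(aq)
Let s = molar solubility. Then [Mg^2+] = s and [F^-] = 2s.
Ksp = [Mg^2+][F^-]^2
Substituting: Ksp = s(2s)^2 = 4s^3
With s = 2.151 × 10^-4: Ksp = 3.98 x 10^-11

Ksp = 3.98e-11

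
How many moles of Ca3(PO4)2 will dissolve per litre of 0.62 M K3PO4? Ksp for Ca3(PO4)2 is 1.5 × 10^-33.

Ca3(PO4)2(s) <=> 3 Ca^2+(aq) + 2 PO4^3-(aq)
Ksp = [Ca^2+]^3[PO4^3-]^2
Let s = moles of Ca3(PO4)2 that dissolve per litre. [Ca^2+] = 3s, [PO4^3-] = 0.62 + 2s ≈ 0.62 (Ksp is small, so little additional dissolves).
Ksp ≈ (3s)^3 × (0.62)^2
s = 5.2 × 10^-12 M
Check: 2s = 1.0 × 10^-11 ≪ 0.62, so the approximation is valid.

s = 5.2e-12 M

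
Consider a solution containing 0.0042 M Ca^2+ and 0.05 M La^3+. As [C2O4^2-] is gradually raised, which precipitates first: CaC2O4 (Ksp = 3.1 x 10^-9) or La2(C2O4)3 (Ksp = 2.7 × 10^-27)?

Precipitation of each salt starts when its ion product equals its Ksp.
For CaC2O4: 3.1 x 10^-9 = 0.0042 × [C2O4^2-]  ⇒  [C2O4^2-] = 7.4 × 10^-7 M.
For La2(C2O4)3: 2.7 × 10^-27 = (0.05)^2 × [C2O4^2-]^3  ⇒  [C2O4^2-] = 1.0 × 10^-8 M.
The salt with the lower threshold [C2O4^2-] precipitates first: La2(C2O4)3.

La2(C2O4)3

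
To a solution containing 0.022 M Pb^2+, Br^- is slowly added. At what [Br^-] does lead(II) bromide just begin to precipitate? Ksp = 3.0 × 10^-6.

[Br^-] ≈ 1.2 × 10^-2 M

PbBr2(s) ⇌ Pb^2+ + 2 Br^-
Ksp = [Pb^2+][Br^-]^2
Precipitation begins when Q = Ksp. With [Pb^2+] = 0.022 M:
3.0 × 10^-6 = (0.022) × [Br^-]^2
[Br^-] = (3.0 × 10^-6 / 2.2 × 10^-2)^(1/2) = 1.2 × 10^-2 M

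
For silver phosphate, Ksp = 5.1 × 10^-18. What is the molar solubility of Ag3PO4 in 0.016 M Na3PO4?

s = 2.3e-6 M

Ag3PO4(s) ⇌ 3 Ag^+ + PO4^3-
Ksp = [Ag^+]^3[PO4^3-]
Let s be the molar solubility in this solution. [Ag^+] = 3s, [PO4^3-] = 0.016 + s ≈ 0.016 (Ksp is small, so little additional dissolves).
Ksp ≈ (3s)^3 × 0.016
s = 2.3 × 10^-6 M
Check: s = 2.3 × 10^-6 ≪ 0.016, so the approximation is valid.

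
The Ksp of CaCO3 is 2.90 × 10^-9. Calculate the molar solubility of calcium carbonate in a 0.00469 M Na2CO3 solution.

CaCO3(s) <=> Ca^2+ + CO3^2-
Ksp = [Ca^2+][CO3^2-]
Let s be the molar solubility in this solution. [Ca^2+] = s, [CO3^2-] = 0.00469 + s ≈ 0.00469 (common-ion effect: CO3^2- is already 0.00469 M).
Ksp ≈ s × 0.00469
s = 6.18 x 10^-7 M
Check: s = 6.2 × 10^-7 ≪ 0.00469, so the approximation is valid.

6.18 × 10^-7 M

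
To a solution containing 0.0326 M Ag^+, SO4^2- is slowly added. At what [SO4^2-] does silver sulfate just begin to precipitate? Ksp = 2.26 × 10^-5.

Ag2SO4(s) <=> 2 Ag^+ + SO4^2-
Ksp = [Ag^+]^2[SO4^2-]
Precipitation begins when Q = Ksp. With [Ag^+] = 0.0326 M:
2.26 × 10^-5 = (0.0326)^2 × [SO4^2-]
[SO4^2-] = (2.26 × 10^-5 / 1.063 × 10^-3) = 2.13 × 10^-2 M

[SO4^2-] = 2.13 x 10^-2 M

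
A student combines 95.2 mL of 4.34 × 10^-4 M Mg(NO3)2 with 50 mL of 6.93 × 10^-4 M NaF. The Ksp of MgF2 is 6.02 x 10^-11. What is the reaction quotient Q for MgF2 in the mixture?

Total volume = 95.2 + 50 = 145.2 mL.
[Mg^2+] = 4.34 × 10^-4 × (95.2/145.2) = 2.846 × 10^-4 M
[F^-] = 6.93 x 10^-4 × (50/145.2) = 2.386 × 10^-4 M
MgF2(s) ⇌ Mg^2+ + 2 F^-, so Q = [Mg^2+][F^-]^2
Q = (2.846 x 10^-4)(2.386 x 10^-4)^2 = 1.62 × 10^-11
Q < Ksp, so no precipitate of MgF2 forms.

Q ≈ 1.62 x 10^-11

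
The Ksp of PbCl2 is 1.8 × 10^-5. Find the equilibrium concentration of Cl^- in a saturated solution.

PbCl2(s) ⇌ Pb^2+(aq) + 2 Cl^-(aq)
Ksp = [Pb^2+][Cl^-]^2
For each mole of PbCl2 that dissolves: [Pb^2+] = s, [Cl^-] = 2s.
So Ksp = s × (2s)^2 = 4s^3
s = (1.8 × 10^-5 / 4)^(1/3) = 1.65 × 10^-2 M
[Cl^-] = 2s = 3.3 × 10^-2 M

0.033 M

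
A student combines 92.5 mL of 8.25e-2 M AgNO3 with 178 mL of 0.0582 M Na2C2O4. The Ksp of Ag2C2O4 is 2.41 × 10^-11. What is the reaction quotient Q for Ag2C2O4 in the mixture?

Total volume = 92.5 + 178 = 270.5 mL.
[Ag^+] = 8.25 × 10^-2 × (92.5/270.5) = 2.821 x 10^-2 M
[C2O4^2-] = 5.82 × 10^-2 × (178/270.5) = 3.830 × 10^-2 M
Ag2C2O4(s) ⇌ 2 Ag^+ + C2O4^2-, so Q = [Ag^+]^2[C2O4^2-]
Q = (2.821 x 10^-2)^2(3.830 × 10^-2) = 3.05 × 10^-5
Q > Ksp, so Ag2C2O4 will precipitate.

Q = 3.05 × 10^-5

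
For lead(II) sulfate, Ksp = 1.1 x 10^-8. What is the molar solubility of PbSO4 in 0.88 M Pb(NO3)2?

s = 1.3 × 10^-8 M

PbSO4(s) <=> Pb^2+ + SO4^2-
Ksp = [Pb^2+][SO4^2-]
Let s = moles of PbSO4 that dissolve per litre. [Pb^2+] = 0.88 + s ≈ 0.88, [SO4^2-] = s (common-ion effect: Pb^2+ is already 0.88 M).
Ksp ≈ 0.88 × s
s = 1.3 × 10^-8 M
Check: s = 1.3 × 10^-8 ≪ 0.88, so the approximation is valid.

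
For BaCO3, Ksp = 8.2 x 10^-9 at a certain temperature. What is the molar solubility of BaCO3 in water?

BaCO3(s) ⇌ Ba^2+ + CO3^2-
Ksp = [Ba^2+][CO3^2-]
For each mole of BaCO3 that dissolves: [Ba^2+] = s, [CO3^2-] = s.
Ksp = (s)(s) = s^2
s = (8.2 x 10^-9)^(1/2) = 9.1 × 10^-5 M

9.1e-5 M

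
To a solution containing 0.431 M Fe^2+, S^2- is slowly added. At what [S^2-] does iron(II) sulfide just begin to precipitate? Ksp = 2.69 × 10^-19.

[S^2-] = 6.24 x 10^-19 M

FeS(s) ⇌ Fe^2+ + S^2-
Ksp = [Fe^2+][S^2-]
Precipitation begins when Q = Ksp. With [Fe^2+] = 0.431 M:
2.69 × 10^-19 = (0.431) × [S^2-]
[S^2-] = (2.69 × 10^-19 / 4.31 × 10^-1) = 6.24 × 10^-19 M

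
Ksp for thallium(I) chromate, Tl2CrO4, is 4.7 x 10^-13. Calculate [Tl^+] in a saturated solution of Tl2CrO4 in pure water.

Tl2CrO4(s) ⇌ 2 Tl^+(aq) + CrO4^2-(aq)
Ksp = [Tl^+]^2[CrO4^2-]
If s mol/L of Tl2CrO4 dissolves, [Tl^+] = 2s and [CrO4^2-] = s.
Substituting: Ksp = (2s)^2s = 4s^3
Solving, s = (4.7 x 10^-13/4)^(1/3) = 4.90 × 10^-5 M
[Tl^+] = 2s = 9.8 x 10^-5 M

[Tl^+] ≈ 9.8 × 10^-5 M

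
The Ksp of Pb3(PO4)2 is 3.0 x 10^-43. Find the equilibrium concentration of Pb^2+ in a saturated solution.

Pb3(PO4)2(s) <=> 3 Pb^2+(aq) + 2 PO4^3-(aq)
Ksp = [Pb^2+]^3[PO4^3-]^2
For each mole of Pb3(PO4)2 that dissolves: [Pb^2+] = 3s, [PO4^3-] = 2s.
Substituting: Ksp = (3s)^3(2s)^2 = 108s^5
s^5 = 3.0 x 10^-43 / 108, so s = 1.23 × 10^-9 M
[Pb^2+] = 3s = 3.7 × 10^-9 M

[Pb^2+] ≈ 3.7e-9 M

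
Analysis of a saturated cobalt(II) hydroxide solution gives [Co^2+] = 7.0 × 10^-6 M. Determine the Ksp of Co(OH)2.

Co(OH)2(s) ⇌ Co^2+ + 2 OH^-
Stoichiometry gives [OH^-] = (2/1)[Co^2+] = 1.40 × 10^-5 M.
Ksp = [Co^2+][OH^-]^2
Ksp = 7.0 × 10^-6 × (1.40 × 10^-5)^2 = 1.4 x 10^-15

Ksp ≈ 1.4 × 10^-15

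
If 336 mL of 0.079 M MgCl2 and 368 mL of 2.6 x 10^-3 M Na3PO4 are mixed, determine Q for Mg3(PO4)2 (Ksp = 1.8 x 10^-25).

Q = 9.9 × 10^-11

Total volume = 336 + 368 = 704 mL.
[Mg^2+] = 7.9 × 10^-2 × (336/704) = 3.77 × 10^-2 M
[PO4^3-] = 2.6 x 10^-3 × (368/704) = 1.36 × 10^-3 M
Mg3(PO4)2(s) ⇌ 3 Mg^2+(aq) + 2 PO4^3-(aq), so Q = [Mg^2+]^3[PO4^3-]^2
Q = (3.77 x 10^-2)^3(1.36 x 10^-3)^2 = 9.9 × 10^-11
Q > Ksp, so Mg3(PO4)2 will precipitate.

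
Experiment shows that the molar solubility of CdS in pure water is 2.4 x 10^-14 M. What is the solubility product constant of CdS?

CdS(s) ⇌ Cd^2+ + S^2-
Let s = molar solubility. Then [Cd^2+] = s and [S^2-] = s.
Ksp = [Cd^2+][S^2-]
Ksp = s^2
With s = 2.4 × 10^-14: Ksp = 5.8 × 10^-28

5.8e-28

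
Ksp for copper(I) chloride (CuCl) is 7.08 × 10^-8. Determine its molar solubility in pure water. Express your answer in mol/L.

CuCl(s) ⇌ Cu^+ + Cl^-
Ksp = [Cu^+][Cl^-]
Let s = molar solubility. Then [Cu^+] = s and [Cl^-] = s.
Ksp = (s)(s) = s^2
s = (7.08 × 10^-8)^(1/2) = 2.66 x 10^-4 M

2.66 x 10^-4 M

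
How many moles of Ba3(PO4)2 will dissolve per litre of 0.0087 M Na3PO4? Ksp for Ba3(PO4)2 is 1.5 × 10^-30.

Ba3(PO4)2(s) ⇌ 3 Ba^2+(aq) + 2 PO4^3-(aq)
Ksp = [Ba^2+]^3[PO4^3-]^2
If s mol/L dissolves here, [Ba^2+] = 3s, [PO4^3-] = 0.0087 + 2s ≈ 0.0087 (since PO4^3- from Na3PO4 dominates).
Ksp ≈ (3s)^3 × (0.0087)^2
s = 9.0 × 10^-10 M
Check: 2s = 1.8 x 10^-9 ≪ 0.0087, so the approximation is valid.

s ≈ 9.0 × 10^-10 M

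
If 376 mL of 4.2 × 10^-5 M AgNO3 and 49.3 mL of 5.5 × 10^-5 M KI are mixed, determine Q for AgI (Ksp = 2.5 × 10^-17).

Total volume = 376 + 49.3 = 425.3 mL.
[Ag^+] = 4.2 × 10^-5 × (376/425.3) = 3.71 x 10^-5 M
[I^-] = 5.5 × 10^-5 × (49.3/425.3) = 6.38 × 10^-6 M
AgI(s) <=> Ag^+(aq) + I^-(aq), so Q = [Ag^+][I^-]
Q = (3.71 × 10^-5)(6.38 x 10^-6) = 2.4 × 10^-10
Q > Ksp, so AgI will precipitate.

Q ≈ 2.4 x 10^-10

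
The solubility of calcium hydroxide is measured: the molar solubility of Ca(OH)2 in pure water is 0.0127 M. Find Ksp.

8.19 × 10^-6

Ca(OH)2(s) <=> Ca^2+ + 2 OH^-
With molar solubility s: [Ca^2+] = s, [OH^-] = 2s.
Ksp = [Ca^2+][OH^-]^2
Ksp = s(2s)^2 = 4s^3
With s = 1.27 × 10^-2: Ksp = 8.19 × 10^-6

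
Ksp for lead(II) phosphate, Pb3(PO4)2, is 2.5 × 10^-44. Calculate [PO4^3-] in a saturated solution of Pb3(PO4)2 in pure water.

[PO4^3-] ≈ 1.5e-9 M

Pb3(PO4)2(s) <=> 3 Pb^2+(aq) + 2 PO4^3-(aq)
Ksp = [Pb^2+]^3[PO4^3-]^2
Let s = molar solubility. Then [Pb^2+] = 3s and [PO4^3-] = 2s.
Substituting: Ksp = (3s)^3(2s)^2 = 108s^5
s^5 = 2.5 × 10^-44 / 108, so s = 7.46 × 10^-10 M
[PO4^3-] = 2s = 1.5 x 10^-9 M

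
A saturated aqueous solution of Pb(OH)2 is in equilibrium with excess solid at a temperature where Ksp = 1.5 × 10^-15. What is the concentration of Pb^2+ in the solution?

7.2e-6 M

Pb(OH)2(s) ⇌ Pb^2+ + 2 OH^-
Ksp = [Pb^2+][OH^-]^2
For each mole of Pb(OH)2 that dissolves: [Pb^2+] = s, [OH^-] = 2s.
Substituting: Ksp = s(2s)^2 = 4s^3
Solving, s = (1.5 × 10^-15/4)^(1/3) = 7.21 × 10^-6 M
[Pb^2+] = s = 7.2 × 10^-6 M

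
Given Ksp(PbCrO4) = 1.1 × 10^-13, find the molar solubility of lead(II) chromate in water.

PbCrO4(s) <=> Pb^2+(aq) + CrO4^2-(aq)
Ksp = [Pb^2+][CrO4^2-]
Let s = molar solubility. Then [Pb^2+] = s and [CrO4^2-] = s.
Ksp = s^2
s = (1.1 × 10^-13)^(1/2) = 3.3 x 10^-7 M

s ≈ 3.3 × 10^-7 M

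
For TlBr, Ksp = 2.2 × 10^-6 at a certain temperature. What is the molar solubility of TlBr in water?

TlBr(s) ⇌ Tl^+ + Br^-
Ksp = [Tl^+][Br^-]
With molar solubility s: [Tl^+] = s, [Br^-] = s.
Ksp = (s)(s) = s^2
s = (2.2 × 10^-6)^(1/2) = 1.5 × 10^-3 M

1.5 × 10^-3 M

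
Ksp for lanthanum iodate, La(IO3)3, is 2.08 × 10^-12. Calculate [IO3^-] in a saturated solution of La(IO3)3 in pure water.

La(IO3)3(s) ⇌ La^3+(aq) + 3 IO3^-(aq)
Ksp = [La^3+][IO3^-]^3
With molar solubility s: [La^3+] = s, [IO3^-] = 3s.
So Ksp = s × (3s)^3 = 27s^4
Solving, s = (2.08 × 10^-12/27)^(1/4) = 5.268 x 10^-4 M
[IO3^-] = 3s = 1.58 x 10^-3 M

1.58 × 10^-3 M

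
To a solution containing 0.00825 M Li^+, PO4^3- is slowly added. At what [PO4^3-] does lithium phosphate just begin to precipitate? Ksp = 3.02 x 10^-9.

[PO4^3-] ≈ 5.38 × 10^-3 M

Li3PO4(s) <=> 3 Li^+(aq) + PO4^3-(aq)
Ksp = [Li^+]^3[PO4^3-]
Precipitation begins when Q = Ksp. With [Li^+] = 0.00825 M:
3.02 x 10^-9 = (0.00825)^3 × [PO4^3-]
[PO4^3-] = (3.02 x 10^-9 / 5.615 × 10^-7) = 5.38 x 10^-3 M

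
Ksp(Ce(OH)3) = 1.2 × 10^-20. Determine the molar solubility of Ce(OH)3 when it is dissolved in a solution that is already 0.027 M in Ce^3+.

s ≈ 2.5 x 10^-7 M

Ce(OH)3(s) <=> Ce^3+(aq) + 3 OH^-(aq)
Ksp = [Ce^3+][OH^-]^3
If s mol/L dissolves here, [Ce^3+] = 0.027 + s ≈ 0.027, [OH^-] = 3s (since the Ce^3+ already present dominates).
Ksp ≈ 0.027 × (3s)^3
s = 2.5 × 10^-7 M
Check: s = 2.5 x 10^-7 ≪ 0.027, so the approximation is valid.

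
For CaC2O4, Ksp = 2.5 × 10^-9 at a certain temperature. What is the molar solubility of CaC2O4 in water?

CaC2O4(s) ⇌ Ca^2+(aq) + C2O4^2-(aq)
Ksp = [Ca^2+][C2O4^2-]
Let s = molar solubility. Then [Ca^2+] = s and [C2O4^2-] = s.
Ksp = s^2
s = (2.5 × 10^-9)^(1/2) = 5.0 × 10^-5 M

5.0 × 10^-5 M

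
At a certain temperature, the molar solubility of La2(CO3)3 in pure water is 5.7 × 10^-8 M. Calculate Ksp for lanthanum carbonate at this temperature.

La2(CO3)3(s) <=> 2 La^3+(aq) + 3 CO3^2-(aq)
With molar solubility s: [La^3+] = 2s, [CO3^2-] = 3s.
Ksp = [La^3+]^2[CO3^2-]^3
Ksp = (2s)^2(3s)^3 = 108s^5
With s = 5.7 × 10^-8: Ksp = 6.5 x 10^-35

Ksp ≈ 6.5 × 10^-35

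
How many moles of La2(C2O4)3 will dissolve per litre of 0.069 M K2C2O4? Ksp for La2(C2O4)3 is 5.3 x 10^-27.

La2(C2O4)3(s) ⇌ 2 La^3+(aq) + 3 C2O4^2-(aq)
Ksp = [La^3+]^2[C2O4^2-]^3
Let s = moles of La2(C2O4)3 that dissolve per litre. [La^3+] = 2s, [C2O4^2-] = 0.069 + 3s ≈ 0.069 (Ksp is small, so little additional dissolves).
Ksp ≈ (2s)^2 × (0.069)^3
s = 2.0 × 10^-12 M
Check: 3s = 6.0 × 10^-12 ≪ 0.069, so the approximation is valid.

s ≈ 2.0 × 10^-12 M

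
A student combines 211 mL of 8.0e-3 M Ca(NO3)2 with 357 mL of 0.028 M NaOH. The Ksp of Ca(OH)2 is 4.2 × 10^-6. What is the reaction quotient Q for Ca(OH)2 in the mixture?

Q = 9.2 × 10^-7

Total volume = 211 + 357 = 568 mL.
[Ca^2+] = 8.0 × 10^-3 × (211/568) = 2.97 × 10^-3 M
[OH^-] = 2.8 × 10^-2 × (357/568) = 1.76 × 10^-2 M
Ca(OH)2(s) ⇌ Ca^2+ + 2 OH^-, so Q = [Ca^2+][OH^-]^2
Q = (2.97 × 10^-3)(1.76 x 10^-2)^2 = 9.2 × 10^-7
Q < Ksp, so no precipitate of Ca(OH)2 forms.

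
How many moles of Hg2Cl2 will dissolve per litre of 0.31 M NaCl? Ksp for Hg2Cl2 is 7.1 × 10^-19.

Hg2Cl2(s) <=> Hg2^2+(aq) + 2 Cl^-(aq)
Ksp = [Hg2^2+][Cl^-]^2
Let s = moles of Hg2Cl2 that dissolve per litre. [Hg2^2+] = s, [Cl^-] = 0.31 + 2s ≈ 0.31 (since Cl^- from NaCl dominates).
Ksp ≈ s × (0.31)^2
s = 7.4 × 10^-18 M
Check: 2s = 1.5 × 10^-17 ≪ 0.31, so the approximation is valid.

s ≈ 7.4 × 10^-18 M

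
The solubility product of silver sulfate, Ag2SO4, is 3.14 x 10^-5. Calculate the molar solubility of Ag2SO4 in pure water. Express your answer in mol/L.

1.99 × 10^-2 M

Ag2SO4(s) ⇌ 2 Ag^+ + SO4^2-
Ksp = [Ag^+]^2[SO4^2-]
If s mol/L of Ag2SO4 dissolves, [Ag^+] = 2s and [SO4^2-] = s.
Substituting: Ksp = (2s)^2s = 4s^3
s^3 = 3.14 x 10^-5 / 4, so s = 1.99 × 10^-2 M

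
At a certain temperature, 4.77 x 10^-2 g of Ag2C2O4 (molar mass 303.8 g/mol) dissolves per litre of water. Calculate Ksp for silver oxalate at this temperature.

Ksp = 1.55 x 10^-11

Molar solubility s = (4.77 × 10^-2 g/L) / (303.8 g/mol) = 1.570 x 10^-4 M.
Ag2C2O4(s) ⇌ 2 Ag^+ + C2O4^2-
Let s = molar solubility. Then [Ag^+] = 2s and [C2O4^2-] = s.
Ksp = [Ag^+]^2[C2O4^2-]
Ksp = (2s)^2s = 4s^3
Ksp = 4 × (1.570 × 10^-4)^3 = 1.55 × 10^-11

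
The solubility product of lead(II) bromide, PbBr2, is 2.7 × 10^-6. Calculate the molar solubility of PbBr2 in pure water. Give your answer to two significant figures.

s = 8.8e-3 M

PbBr2(s) ⇌ Pb^2+ + 2 Br^-
Ksp = [Pb^2+][Br^-]^2
If s mol/L of PbBr2 dissolves, [Pb^2+] = s and [Br^-] = 2s.
Substituting: Ksp = s(2s)^2 = 4s^3
Solving, s = (2.7 × 10^-6/4)^(1/3) = 8.8 x 10^-3 M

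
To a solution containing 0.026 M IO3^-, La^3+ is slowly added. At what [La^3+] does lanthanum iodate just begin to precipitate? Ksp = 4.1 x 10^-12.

[La^3+] = 2.3 × 10^-7 M

La(IO3)3(s) ⇌ La^3+ + 3 IO3^-
Ksp = [La^3+][IO3^-]^3
Precipitation begins when Q = Ksp. With [IO3^-] = 0.026 M:
4.1 x 10^-12 = (0.026)^3 × [La^3+]
[La^3+] = (4.1 x 10^-12 / 1.76 × 10^-5) = 2.3 x 10^-7 M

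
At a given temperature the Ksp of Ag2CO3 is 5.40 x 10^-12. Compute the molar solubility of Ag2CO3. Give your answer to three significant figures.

s = 1.11 x 10^-4 M

Ag2CO3(s) ⇌ 2 Ag^+(aq) + CO3^2-(aq)
Ksp = [Ag^+]^2[CO3^2-]
With molar solubility s: [Ag^+] = 2s, [CO3^2-] = s.
Substituting: Ksp = (2s)^2s = 4s^3
Solving, s = (5.40 x 10^-12/4)^(1/3) = 1.11 × 10^-4 M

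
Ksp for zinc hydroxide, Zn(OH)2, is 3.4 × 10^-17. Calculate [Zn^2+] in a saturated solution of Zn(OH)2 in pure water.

Zn(OH)2(s) ⇌ Zn^2+(aq) + 2 OH^-(aq)
Ksp = [Zn^2+][OH^-]^2
For each mole of Zn(OH)2 that dissolves: [Zn^2+] = s, [OH^-] = 2s.
Substituting: Ksp = s(2s)^2 = 4s^3
s^3 = 3.4 × 10^-17 / 4, so s = 2.04 × 10^-6 M
[Zn^2+] = s = 2.0 × 10^-6 M

[Zn^2+] ≈ 2.0 x 10^-6 M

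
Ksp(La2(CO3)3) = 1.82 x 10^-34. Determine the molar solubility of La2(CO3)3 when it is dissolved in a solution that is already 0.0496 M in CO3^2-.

La2(CO3)3(s) ⇌ 2 La^3+ + 3 CO3^2-
Ksp = [La^3+]^2[CO3^2-]^3
If s mol/L dissolves here, [La^3+] = 2s, [CO3^2-] = 0.0496 + 3s ≈ 0.0496 (since the CO3^2- already present dominates).
Ksp ≈ (2s)^2 × (0.0496)^3
s = 6.11 × 10^-16 M
Check: 3s = 1.8 × 10^-15 ≪ 0.0496, so the approximation is valid.

s = 6.11 × 10^-16 M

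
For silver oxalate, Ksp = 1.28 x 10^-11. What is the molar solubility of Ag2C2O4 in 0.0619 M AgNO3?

s ≈ 3.34e-9 M

Ag2C2O4(s) ⇌ 2 Ag^+ + C2O4^2-
Ksp = [Ag^+]^2[C2O4^2-]
Let s = moles of Ag2C2O4 that dissolve per litre. [Ag^+] = 0.0619 + 2s ≈ 0.0619, [C2O4^2-] = s (since Ag^+ from AgNO3 dominates).
Ksp ≈ (0.0619)^2 × s
s = 3.34 x 10^-9 M
Check: 2s = 6.7 × 10^-9 ≪ 0.0619, so the approximation is valid.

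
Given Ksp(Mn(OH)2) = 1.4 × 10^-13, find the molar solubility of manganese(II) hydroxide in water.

Mn(OH)2(s) ⇌ Mn^2+(aq) + 2 OH^-(aq)
Ksp = [Mn^2+][OH^-]^2
For each mole of Mn(OH)2 that dissolves: [Mn^2+] = s, [OH^-] = 2s.
So Ksp = s × (2s)^2 = 4s^3
s^3 = 1.4 × 10^-13 / 4, so s = 3.3 x 10^-5 M

s = 3.3 x 10^-5 M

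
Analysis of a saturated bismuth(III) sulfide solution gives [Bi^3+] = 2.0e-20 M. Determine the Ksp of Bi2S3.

Ksp ≈ 1.1 × 10^-98

Bi2S3(s) ⇌ 2 Bi^3+ + 3 S^2-
Stoichiometry gives [S^2-] = (3/2)[Bi^3+] = 3.00 x 10^-20 M.
Ksp = [Bi^3+]^2[S^2-]^3
Ksp = (2.0 x 10^-20)^2 × (3.00 × 10^-20)^3 = 1.1 x 10^-98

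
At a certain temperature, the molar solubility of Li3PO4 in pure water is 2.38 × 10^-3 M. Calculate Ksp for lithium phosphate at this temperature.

8.66e-10

Li3PO4(s) <=> 3 Li^+(aq) + PO4^3-(aq)
If s mol/L of Li3PO4 dissolves, [Li^+] = 3s and [PO4^3-] = s.
Ksp = [Li^+]^3[PO4^3-]
So Ksp = (3s)^3 × s = 27s^4
With s = 2.38 × 10^-3: Ksp = 8.66 × 10^-10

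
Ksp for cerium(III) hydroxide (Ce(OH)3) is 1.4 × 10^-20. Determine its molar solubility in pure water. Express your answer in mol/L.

4.8e-6 M

Ce(OH)3(s) <=> Ce^3+ + 3 OH^-
Ksp = [Ce^3+][OH^-]^3
For each mole of Ce(OH)3 that dissolves: [Ce^3+] = s, [OH^-] = 3s.
So Ksp = s × (3s)^3 = 27s^4
s^4 = 1.4 × 10^-20 / 27, so s = 4.8 × 10^-6 M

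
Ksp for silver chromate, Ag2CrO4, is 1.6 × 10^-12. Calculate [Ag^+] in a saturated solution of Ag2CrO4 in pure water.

Ag2CrO4(s) <=> 2 Ag^+ + CrO4^2-
Ksp = [Ag^+]^2[CrO4^2-]
For each mole of Ag2CrO4 that dissolves: [Ag^+] = 2s, [CrO4^2-] = s.
Substituting: Ksp = (2s)^2s = 4s^3
Solving, s = (1.6 × 10^-12/4)^(1/3) = 7.37 × 10^-5 M
[Ag^+] = 2s = 1.5 × 10^-4 M

1.5e-4 M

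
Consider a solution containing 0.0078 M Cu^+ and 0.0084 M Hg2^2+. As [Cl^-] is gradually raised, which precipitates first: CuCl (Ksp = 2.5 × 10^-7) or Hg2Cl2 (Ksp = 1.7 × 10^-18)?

Hg2Cl2

Each salt begins to precipitate when Q = Ksp, i.e. when [Cl^-] reaches its threshold.
For CuCl: 2.5 × 10^-7 = 0.0078 × [Cl^-]  ⇒  [Cl^-] = 3.2 × 10^-5 M.
For Hg2Cl2: 1.7 × 10^-18 = 0.0084 × [Cl^-]^2  ⇒  [Cl^-] = 1.4 × 10^-8 M.
The salt with the lower threshold [Cl^-] precipitates first: Hg2Cl2.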